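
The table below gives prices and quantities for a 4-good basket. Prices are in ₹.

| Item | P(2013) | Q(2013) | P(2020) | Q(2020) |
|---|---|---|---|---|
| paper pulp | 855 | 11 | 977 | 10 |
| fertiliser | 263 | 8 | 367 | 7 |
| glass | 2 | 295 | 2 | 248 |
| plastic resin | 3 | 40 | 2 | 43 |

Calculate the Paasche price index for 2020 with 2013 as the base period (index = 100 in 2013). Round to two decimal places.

Paasche price index uses current-period quantities as weights.
ΣP(2020)·Q(2020) = 977×10 + 367×7 + 2×248 + 2×43 = 9770 + 2569 + 496 + 86 = 12921
ΣP(2013)·Q(2020) = 855×10 + 263×7 + 2×248 + 3×43 = 8550 + 1841 + 496 + 129 = 11016
Index = 12921 / 11016 × 100 = 117.2930

117.29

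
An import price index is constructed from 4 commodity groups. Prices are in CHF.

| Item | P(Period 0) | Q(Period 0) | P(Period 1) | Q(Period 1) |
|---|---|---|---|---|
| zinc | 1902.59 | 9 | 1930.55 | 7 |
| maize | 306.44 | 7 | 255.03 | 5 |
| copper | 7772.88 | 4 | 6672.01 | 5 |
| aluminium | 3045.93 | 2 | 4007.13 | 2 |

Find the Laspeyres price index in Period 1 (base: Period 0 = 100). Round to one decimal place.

95.4

Laspeyres price index uses base-period quantities as weights.
ΣP(Period 1)·Q(Period 0) = 1930.55×9 + 255.03×7 + 6672.01×4 + 4007.13×2 = 17374.95 + 1785.21 + 26688.04 + 8014.26 = 53862.46
ΣP(Period 0)·Q(Period 0) = 1902.59×9 + 306.44×7 + 7772.88×4 + 3045.93×2 = 17123.31 + 2145.08 + 31091.52 + 6091.86 = 56451.77
Index = 53862.46 / 56451.77 × 100 = 95.4132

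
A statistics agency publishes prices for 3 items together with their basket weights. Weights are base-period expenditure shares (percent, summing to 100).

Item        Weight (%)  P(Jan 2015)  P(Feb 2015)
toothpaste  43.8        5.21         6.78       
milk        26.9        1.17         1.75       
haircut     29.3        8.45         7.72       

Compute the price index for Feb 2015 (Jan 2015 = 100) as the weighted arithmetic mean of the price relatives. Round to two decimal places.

toothpaste: 43.8 × (6.78/5.21) = 43.8 × 1.301344 = 56.9988
milk: 26.9 × (1.75/1.17) = 26.9 × 1.495726 = 40.2350
haircut: 29.3 × (7.72/8.45) = 29.3 × 0.913609 = 26.7688
Index = Σ wᵢ·(p₁ᵢ/p₀ᵢ) = 56.9988 + 40.2350 + 26.7688 = 124.0026

124.00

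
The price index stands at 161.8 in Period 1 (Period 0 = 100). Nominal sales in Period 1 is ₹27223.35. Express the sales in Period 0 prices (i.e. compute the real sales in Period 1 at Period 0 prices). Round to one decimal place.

16825.3

Real = Nominal ÷ (Index/100) = 27223.35 ÷ (161.8/100)
     = 27223.35 ÷ 1.618 = 16825.3090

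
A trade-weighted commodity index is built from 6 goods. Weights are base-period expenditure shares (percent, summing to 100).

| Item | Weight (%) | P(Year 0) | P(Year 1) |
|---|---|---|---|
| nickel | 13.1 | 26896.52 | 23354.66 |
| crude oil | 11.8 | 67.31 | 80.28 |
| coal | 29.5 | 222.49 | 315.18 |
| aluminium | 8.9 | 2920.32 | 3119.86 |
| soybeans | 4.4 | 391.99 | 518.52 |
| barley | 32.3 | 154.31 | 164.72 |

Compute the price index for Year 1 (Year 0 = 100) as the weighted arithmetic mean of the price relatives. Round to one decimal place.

117.0

nickel: 13.1 × (23354.66/26896.52) = 13.1 × 0.868315 = 11.3749
crude oil: 11.8 × (80.28/67.31) = 11.8 × 1.192691 = 14.0737
coal: 29.5 × (315.18/222.49) = 29.5 × 1.416603 = 41.7898
aluminium: 8.9 × (3119.86/2920.32) = 8.9 × 1.068328 = 9.5081
soybeans: 4.4 × (518.52/391.99) = 4.4 × 1.322789 = 5.8203
barley: 32.3 × (164.72/154.31) = 32.3 × 1.067462 = 34.4790
Index = Σ wᵢ·(p₁ᵢ/p₀ᵢ) = 11.3749 + 14.0737 + 41.7898 + 9.5081 + 5.8203 + 34.4790 = 117.0459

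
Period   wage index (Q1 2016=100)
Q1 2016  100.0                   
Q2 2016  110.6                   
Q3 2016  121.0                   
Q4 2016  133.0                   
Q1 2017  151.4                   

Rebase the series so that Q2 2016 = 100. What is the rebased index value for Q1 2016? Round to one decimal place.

Rebased(Q1 2016) = 100.0 / 110.6 × 100 = 90.4159

90.4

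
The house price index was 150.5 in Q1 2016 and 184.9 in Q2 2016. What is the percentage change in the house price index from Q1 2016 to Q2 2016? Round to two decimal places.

22.86%

Change = (184.9 − 150.5) / 150.5 × 100
       = 34.4 / 150.5 × 100 = 22.8571%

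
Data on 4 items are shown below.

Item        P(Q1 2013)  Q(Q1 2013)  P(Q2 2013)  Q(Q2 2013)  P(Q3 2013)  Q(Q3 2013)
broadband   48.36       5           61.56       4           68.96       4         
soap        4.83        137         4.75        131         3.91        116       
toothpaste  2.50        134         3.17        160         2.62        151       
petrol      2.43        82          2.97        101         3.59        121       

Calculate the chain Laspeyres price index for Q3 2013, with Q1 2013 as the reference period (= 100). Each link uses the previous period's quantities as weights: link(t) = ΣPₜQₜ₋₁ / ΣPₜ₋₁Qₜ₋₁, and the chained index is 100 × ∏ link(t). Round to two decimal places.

106.01

Link Q1 2013→Q2 2013:
ΣP(Q2 2013)Q(Q1 2013) = 61.56×5 + 4.75×137 + 3.17×134 + 2.97×82 = 307.8 + 650.75 + 424.78 + 243.54 = 1626.87
ΣP(Q1 2013)Q(Q1 2013) = 48.36×5 + 4.83×137 + 2.50×134 + 2.43×82 = 241.8 + 661.71 + 335 + 199.26 = 1437.77
link = 1626.87/1437.77 = 1.131523
Link Q2 2013→Q3 2013:
ΣP(Q3 2013)Q(Q2 2013) = 68.96×4 + 3.91×131 + 2.62×160 + 3.59×101 = 275.84 + 512.21 + 419.2 + 362.59 = 1569.84
ΣP(Q2 2013)Q(Q2 2013) = 61.56×4 + 4.75×131 + 3.17×160 + 2.97×101 = 246.24 + 622.25 + 507.2 + 299.97 = 1675.66
link = 1569.84/1675.66 = 0.936849
Chained index = 100 × 1.131523 × 0.936849 = 106.0066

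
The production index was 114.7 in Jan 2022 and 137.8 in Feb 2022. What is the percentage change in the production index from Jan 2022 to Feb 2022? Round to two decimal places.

Change = (137.8 − 114.7) / 114.7 × 100
       = 23.1 / 114.7 × 100 = 20.1395%

20.14%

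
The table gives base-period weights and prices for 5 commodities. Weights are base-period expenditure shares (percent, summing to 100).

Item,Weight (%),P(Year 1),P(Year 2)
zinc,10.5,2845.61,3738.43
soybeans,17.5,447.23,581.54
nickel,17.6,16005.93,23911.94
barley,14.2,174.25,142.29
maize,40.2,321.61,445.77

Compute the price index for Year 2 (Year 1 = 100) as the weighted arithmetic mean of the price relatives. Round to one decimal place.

zinc: 10.5 × (3738.43/2845.61) = 10.5 × 1.313753 = 13.7944
soybeans: 17.5 × (581.54/447.23) = 17.5 × 1.300315 = 22.7555
nickel: 17.6 × (23911.94/16005.93) = 17.6 × 1.493943 = 26.2934
barley: 14.2 × (142.29/174.25) = 14.2 × 0.816585 = 11.5955
maize: 40.2 × (445.77/321.61) = 40.2 × 1.386058 = 55.7195
Index = Σ wᵢ·(p₁ᵢ/p₀ᵢ) = 13.7944 + 22.7555 + 26.2934 + 11.5955 + 55.7195 = 130.1583

130.2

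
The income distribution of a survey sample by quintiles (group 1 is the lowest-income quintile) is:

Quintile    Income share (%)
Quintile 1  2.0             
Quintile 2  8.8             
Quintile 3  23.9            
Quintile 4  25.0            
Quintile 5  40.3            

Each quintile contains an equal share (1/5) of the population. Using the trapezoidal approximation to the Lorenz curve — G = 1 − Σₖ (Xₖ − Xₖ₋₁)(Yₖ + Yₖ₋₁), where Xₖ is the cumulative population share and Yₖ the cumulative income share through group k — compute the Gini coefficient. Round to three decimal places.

0.371

Cumulative income shares Yₖ: 0.0200, 0.1080, 0.3470, 0.5970, 1.0000
Σ (Xₖ−Xₖ₋₁)(Yₖ+Yₖ₋₁) = (1/5)(0.0200+0.0000) + (1/5)(0.1080+0.0200) + (1/5)(0.3470+0.1080) + (1/5)(0.5970+0.3470) + (1/5)(1.0000+0.5970)
  = 0.0040 + 0.0256 + 0.0910 + 0.1888 + 0.3194 = 0.6288
G = 1 − 0.6288 = 0.3712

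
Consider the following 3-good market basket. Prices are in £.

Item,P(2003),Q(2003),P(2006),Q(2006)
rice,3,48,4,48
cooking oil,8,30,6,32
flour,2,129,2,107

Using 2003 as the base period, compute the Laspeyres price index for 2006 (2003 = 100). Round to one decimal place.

98.1

Laspeyres price index uses base-period quantities as weights.
ΣP(2006)·Q(2003) = 4×48 + 6×30 + 2×129 = 192 + 180 + 258 = 630
ΣP(2003)·Q(2003) = 3×48 + 8×30 + 2×129 = 144 + 240 + 258 = 642
Index = 630 / 642 × 100 = 98.1308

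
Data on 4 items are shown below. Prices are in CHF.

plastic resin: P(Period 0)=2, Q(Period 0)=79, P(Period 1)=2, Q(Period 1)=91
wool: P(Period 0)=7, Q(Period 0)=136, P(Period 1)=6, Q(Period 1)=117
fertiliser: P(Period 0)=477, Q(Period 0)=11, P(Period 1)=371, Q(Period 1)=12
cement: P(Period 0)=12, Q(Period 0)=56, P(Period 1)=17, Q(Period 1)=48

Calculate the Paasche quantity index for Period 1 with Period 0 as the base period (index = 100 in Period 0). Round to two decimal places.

102.41

Paasche quantity index uses current-period prices as weights.
ΣP(Period 1)·Q(Period 1) = 2×91 + 6×117 + 371×12 + 17×48 = 182 + 702 + 4452 + 816 = 6152
ΣP(Period 1)·Q(Period 0) = 2×79 + 6×136 + 371×11 + 17×56 = 158 + 816 + 4081 + 952 = 6007
Index = 6152 / 6007 × 100 = 102.4139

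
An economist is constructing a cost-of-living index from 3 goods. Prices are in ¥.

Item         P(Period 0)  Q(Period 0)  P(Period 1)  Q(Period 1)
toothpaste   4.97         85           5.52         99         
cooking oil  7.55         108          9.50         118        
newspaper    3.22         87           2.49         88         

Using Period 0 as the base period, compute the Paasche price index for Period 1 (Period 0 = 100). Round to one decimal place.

113.2

Paasche price index uses current-period quantities as weights.
ΣP(Period 1)·Q(Period 1) = 5.52×99 + 9.50×118 + 2.49×88 = 546.48 + 1121 + 219.12 = 1886.6
ΣP(Period 0)·Q(Period 1) = 4.97×99 + 7.55×118 + 3.22×88 = 492.03 + 890.9 + 283.36 = 1666.29
Index = 1886.6 / 1666.29 × 100 = 113.2216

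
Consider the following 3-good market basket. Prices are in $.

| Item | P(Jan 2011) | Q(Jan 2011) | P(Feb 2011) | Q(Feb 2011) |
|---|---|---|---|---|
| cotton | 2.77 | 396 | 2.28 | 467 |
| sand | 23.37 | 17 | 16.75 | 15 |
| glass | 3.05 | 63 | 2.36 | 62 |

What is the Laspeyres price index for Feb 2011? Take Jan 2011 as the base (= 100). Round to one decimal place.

Laspeyres price index uses base-period quantities as weights.
ΣP(Feb 2011)·Q(Jan 2011) = 2.28×396 + 16.75×17 + 2.36×63 = 902.88 + 284.75 + 148.68 = 1336.31
ΣP(Jan 2011)·Q(Jan 2011) = 2.77×396 + 23.37×17 + 3.05×63 = 1096.92 + 397.29 + 192.15 = 1686.36
Index = 1336.31 / 1686.36 × 100 = 79.2423

79.2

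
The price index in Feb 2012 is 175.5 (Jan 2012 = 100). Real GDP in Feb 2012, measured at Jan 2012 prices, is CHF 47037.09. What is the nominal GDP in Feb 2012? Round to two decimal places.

Nominal = Real × (Index/100) = 47037.09 × (175.5/100)
        = 47037.09 × 1.755 = 82550.0929

82550.09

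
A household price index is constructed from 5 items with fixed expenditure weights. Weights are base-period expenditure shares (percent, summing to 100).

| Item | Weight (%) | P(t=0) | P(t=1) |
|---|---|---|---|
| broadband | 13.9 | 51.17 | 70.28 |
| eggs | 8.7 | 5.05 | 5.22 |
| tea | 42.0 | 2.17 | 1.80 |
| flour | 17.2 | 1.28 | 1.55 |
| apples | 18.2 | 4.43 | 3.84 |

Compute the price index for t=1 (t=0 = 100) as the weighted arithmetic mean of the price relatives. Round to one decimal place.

broadband: 13.9 × (70.28/51.17) = 13.9 × 1.373461 = 19.0911
eggs: 8.7 × (5.22/5.05) = 8.7 × 1.033663 = 8.9929
tea: 42.0 × (1.80/2.17) = 42.0 × 0.829493 = 34.8387
flour: 17.2 × (1.55/1.28) = 17.2 × 1.210938 = 20.8281
apples: 18.2 × (3.84/4.43) = 18.2 × 0.866817 = 15.7761
Index = Σ wᵢ·(p₁ᵢ/p₀ᵢ) = 19.0911 + 8.9929 + 34.8387 + 20.8281 + 15.7761 = 99.5269

99.5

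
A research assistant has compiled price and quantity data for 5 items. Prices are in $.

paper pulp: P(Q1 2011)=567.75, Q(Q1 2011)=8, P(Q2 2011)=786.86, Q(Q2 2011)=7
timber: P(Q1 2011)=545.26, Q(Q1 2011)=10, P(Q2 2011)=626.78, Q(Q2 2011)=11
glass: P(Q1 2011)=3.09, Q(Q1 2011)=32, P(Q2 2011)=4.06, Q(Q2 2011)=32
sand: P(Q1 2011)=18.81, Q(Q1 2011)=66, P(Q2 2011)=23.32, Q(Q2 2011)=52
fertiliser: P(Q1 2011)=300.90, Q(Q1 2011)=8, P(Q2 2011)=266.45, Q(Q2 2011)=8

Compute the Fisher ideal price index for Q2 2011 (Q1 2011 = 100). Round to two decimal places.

118.53

Laspeyres component (base-period weights):
ΣP(Q2 2011)Q(Q1 2011) = 786.86×8 + 626.78×10 + 4.06×32 + 23.32×66 + 266.45×8 = 6294.88 + 6267.8 + 129.92 + 1539.12 + 2131.6 = 16363.32
ΣP(Q1 2011)Q(Q1 2011) = 567.75×8 + 545.26×10 + 3.09×32 + 18.81×66 + 300.90×8 = 4542 + 5452.6 + 98.88 + 1241.46 + 2407.2 = 13742.14
L = 16363.32 / 13742.14 × 100 = 119.0740
Paasche component (current-period weights):
ΣP(Q2 2011)Q(Q2 2011) = 786.86×7 + 626.78×11 + 4.06×32 + 23.32×52 + 266.45×8 = 5508.02 + 6894.58 + 129.92 + 1212.64 + 2131.6 = 15876.76
ΣP(Q1 2011)Q(Q2 2011) = 567.75×7 + 545.26×11 + 3.09×32 + 18.81×52 + 300.90×8 = 3974.25 + 5997.86 + 98.88 + 978.12 + 2407.2 = 13456.31
P = 15876.76 / 13456.31 × 100 = 117.9875
Fisher = √(L × P) = √(119.0740 × 117.9875) = 118.5295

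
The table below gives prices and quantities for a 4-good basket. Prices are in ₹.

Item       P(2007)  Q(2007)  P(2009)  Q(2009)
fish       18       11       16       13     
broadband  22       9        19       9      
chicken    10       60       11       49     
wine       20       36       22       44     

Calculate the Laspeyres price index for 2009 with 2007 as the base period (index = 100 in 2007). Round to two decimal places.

104.84

Laspeyres price index uses base-period quantities as weights.
ΣP(2009)·Q(2007) = 16×11 + 19×9 + 11×60 + 22×36 = 176 + 171 + 660 + 792 = 1799
ΣP(2007)·Q(2007) = 18×11 + 22×9 + 10×60 + 20×36 = 198 + 198 + 600 + 720 = 1716
Index = 1799 / 1716 × 100 = 104.8368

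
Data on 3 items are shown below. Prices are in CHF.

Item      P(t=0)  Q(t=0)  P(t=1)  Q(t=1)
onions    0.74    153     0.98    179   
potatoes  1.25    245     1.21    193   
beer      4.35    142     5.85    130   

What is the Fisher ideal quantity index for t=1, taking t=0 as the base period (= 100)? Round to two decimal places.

Laspeyres component (base-period weights):
ΣP(t=0)Q(t=1) = 0.74×179 + 1.25×193 + 4.35×130 = 132.46 + 241.25 + 565.5 = 939.21
ΣP(t=0)Q(t=0) = 0.74×153 + 1.25×245 + 4.35×142 = 113.22 + 306.25 + 617.7 = 1037.17
L = 939.21 / 1037.17 × 100 = 90.5551
Paasche component (current-period weights):
ΣP(t=1)Q(t=1) = 0.98×179 + 1.21×193 + 5.85×130 = 175.42 + 233.53 + 760.5 = 1169.45
ΣP(t=1)Q(t=0) = 0.98×153 + 1.21×245 + 5.85×142 = 149.94 + 296.45 + 830.7 = 1277.09
P = 1169.45 / 1277.09 × 100 = 91.5715
Fisher = √(L × P) = √(90.5551 × 91.5715) = 91.0618

91.06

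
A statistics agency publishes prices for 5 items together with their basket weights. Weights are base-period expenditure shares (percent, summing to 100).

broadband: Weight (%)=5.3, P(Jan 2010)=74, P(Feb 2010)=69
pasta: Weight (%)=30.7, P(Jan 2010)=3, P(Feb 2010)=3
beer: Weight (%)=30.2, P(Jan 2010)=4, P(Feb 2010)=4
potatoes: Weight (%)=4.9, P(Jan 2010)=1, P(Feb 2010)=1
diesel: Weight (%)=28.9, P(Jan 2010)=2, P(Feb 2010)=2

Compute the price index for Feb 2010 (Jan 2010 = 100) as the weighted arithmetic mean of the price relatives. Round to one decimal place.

broadband: 5.3 × (69/74) = 5.3 × 0.932432 = 4.9419
pasta: 30.7 × (3/3) = 30.7 × 1.000000 = 30.7000
beer: 30.2 × (4/4) = 30.2 × 1.000000 = 30.2000
potatoes: 4.9 × (1/1) = 4.9 × 1.000000 = 4.9000
diesel: 28.9 × (2/2) = 28.9 × 1.000000 = 28.9000
Index = Σ wᵢ·(p₁ᵢ/p₀ᵢ) = 4.9419 + 30.7000 + 30.2000 + 4.9000 + 28.9000 = 99.6419

99.6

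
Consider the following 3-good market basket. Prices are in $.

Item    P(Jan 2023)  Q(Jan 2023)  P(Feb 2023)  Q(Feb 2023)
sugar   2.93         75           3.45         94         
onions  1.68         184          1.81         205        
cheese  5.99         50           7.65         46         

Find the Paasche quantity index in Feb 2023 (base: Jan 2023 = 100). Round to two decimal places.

Paasche quantity index uses current-period prices as weights.
ΣP(Feb 2023)·Q(Feb 2023) = 3.45×94 + 1.81×205 + 7.65×46 = 324.3 + 371.05 + 351.9 = 1047.25
ΣP(Feb 2023)·Q(Jan 2023) = 3.45×75 + 1.81×184 + 7.65×50 = 258.75 + 333.04 + 382.5 = 974.29
Index = 1047.25 / 974.29 × 100 = 107.4885

107.49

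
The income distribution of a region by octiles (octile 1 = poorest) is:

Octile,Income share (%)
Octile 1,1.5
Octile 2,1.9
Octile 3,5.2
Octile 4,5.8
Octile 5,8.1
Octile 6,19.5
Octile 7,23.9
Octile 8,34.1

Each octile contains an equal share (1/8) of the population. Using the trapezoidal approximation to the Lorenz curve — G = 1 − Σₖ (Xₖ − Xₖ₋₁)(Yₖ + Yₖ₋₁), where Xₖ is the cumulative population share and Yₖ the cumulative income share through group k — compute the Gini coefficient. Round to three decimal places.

0.479

Cumulative income shares Yₖ: 0.0150, 0.0340, 0.0860, 0.1440, 0.2250, 0.4200, 0.6590, 1.0000
Σ (Xₖ−Xₖ₋₁)(Yₖ+Yₖ₋₁) = (1/8)(0.0150+0.0000) + (1/8)(0.0340+0.0150) + (1/8)(0.0860+0.0340) + (1/8)(0.1440+0.0860) + (1/8)(0.2250+0.1440) + (1/8)(0.4200+0.2250) + (1/8)(0.6590+0.4200) + (1/8)(1.0000+0.6590)
  = 0.0019 + 0.0061 + 0.0150 + 0.0288 + 0.0461 + 0.0806 + 0.1349 + 0.2074 = 0.5208
G = 1 − 0.5208 = 0.4792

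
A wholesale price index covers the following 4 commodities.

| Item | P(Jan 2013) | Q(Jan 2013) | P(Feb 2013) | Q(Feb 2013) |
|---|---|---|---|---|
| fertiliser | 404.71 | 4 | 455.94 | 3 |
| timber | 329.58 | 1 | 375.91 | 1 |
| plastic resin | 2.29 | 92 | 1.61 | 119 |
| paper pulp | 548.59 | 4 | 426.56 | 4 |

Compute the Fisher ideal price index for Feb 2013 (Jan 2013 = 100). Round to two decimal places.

Laspeyres component (base-period weights):
ΣP(Feb 2013)Q(Jan 2013) = 455.94×4 + 375.91×1 + 1.61×92 + 426.56×4 = 1823.76 + 375.91 + 148.12 + 1706.24 = 4054.03
ΣP(Jan 2013)Q(Jan 2013) = 404.71×4 + 329.58×1 + 2.29×92 + 548.59×4 = 1618.84 + 329.58 + 210.68 + 2194.36 = 4353.46
L = 4054.03 / 4353.46 × 100 = 93.1220
Paasche component (current-period weights):
ΣP(Feb 2013)Q(Feb 2013) = 455.94×3 + 375.91×1 + 1.61×119 + 426.56×4 = 1367.82 + 375.91 + 191.59 + 1706.24 = 3641.56
ΣP(Jan 2013)Q(Feb 2013) = 404.71×3 + 329.58×1 + 2.29×119 + 548.59×4 = 1214.13 + 329.58 + 272.51 + 2194.36 = 4010.58
P = 3641.56 / 4010.58 × 100 = 90.7988
Fisher = √(L × P) = √(93.1220 × 90.7988) = 91.9531

91.95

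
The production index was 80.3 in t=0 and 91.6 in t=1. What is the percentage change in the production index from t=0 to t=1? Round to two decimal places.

Change = (91.6 − 80.3) / 80.3 × 100
       = 11.3 / 80.3 × 100 = 14.0722%

14.07%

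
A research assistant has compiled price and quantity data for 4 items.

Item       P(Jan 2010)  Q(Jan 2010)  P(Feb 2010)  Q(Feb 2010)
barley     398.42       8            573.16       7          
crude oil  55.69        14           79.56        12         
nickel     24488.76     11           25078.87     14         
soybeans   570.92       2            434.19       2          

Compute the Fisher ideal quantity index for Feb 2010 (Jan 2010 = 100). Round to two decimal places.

126.48

Laspeyres component (base-period weights):
ΣP(Jan 2010)Q(Feb 2010) = 398.42×7 + 55.69×12 + 24488.76×14 + 570.92×2 = 2788.94 + 668.28 + 342842.64 + 1141.84 = 347441.7
ΣP(Jan 2010)Q(Jan 2010) = 398.42×8 + 55.69×14 + 24488.76×11 + 570.92×2 = 3187.36 + 779.66 + 269376.36 + 1141.84 = 274485.22
L = 347441.7 / 274485.22 × 100 = 126.5794
Paasche component (current-period weights):
ΣP(Feb 2010)Q(Feb 2010) = 573.16×7 + 79.56×12 + 25078.87×14 + 434.19×2 = 4012.12 + 954.72 + 351104.18 + 868.38 = 356939.4
ΣP(Feb 2010)Q(Jan 2010) = 573.16×8 + 79.56×14 + 25078.87×11 + 434.19×2 = 4585.28 + 1113.84 + 275867.57 + 868.38 = 282435.07
P = 356939.4 / 282435.07 × 100 = 126.3793
Fisher = √(L × P) = √(126.5794 × 126.3793) = 126.4793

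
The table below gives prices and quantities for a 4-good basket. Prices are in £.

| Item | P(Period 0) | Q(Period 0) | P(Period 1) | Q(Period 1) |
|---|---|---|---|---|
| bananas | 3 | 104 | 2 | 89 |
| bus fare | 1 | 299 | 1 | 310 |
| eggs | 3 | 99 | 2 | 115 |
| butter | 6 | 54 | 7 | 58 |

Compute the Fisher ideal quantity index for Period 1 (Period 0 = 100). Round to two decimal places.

103.43

Laspeyres component (base-period weights):
ΣP(Period 0)Q(Period 1) = 3×89 + 1×310 + 3×115 + 6×58 = 267 + 310 + 345 + 348 = 1270
ΣP(Period 0)Q(Period 0) = 3×104 + 1×299 + 3×99 + 6×54 = 312 + 299 + 297 + 324 = 1232
L = 1270 / 1232 × 100 = 103.0844
Paasche component (current-period weights):
ΣP(Period 1)Q(Period 1) = 2×89 + 1×310 + 2×115 + 7×58 = 178 + 310 + 230 + 406 = 1124
ΣP(Period 1)Q(Period 0) = 2×104 + 1×299 + 2×99 + 7×54 = 208 + 299 + 198 + 378 = 1083
P = 1124 / 1083 × 100 = 103.7858
Fisher = √(L × P) = √(103.0844 × 103.7858) = 103.4345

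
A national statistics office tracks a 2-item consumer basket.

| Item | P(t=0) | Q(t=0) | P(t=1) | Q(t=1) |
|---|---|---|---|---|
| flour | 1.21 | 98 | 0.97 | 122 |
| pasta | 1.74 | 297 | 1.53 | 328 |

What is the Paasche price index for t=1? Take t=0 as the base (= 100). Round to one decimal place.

86.3

Paasche price index uses current-period quantities as weights.
ΣP(t=1)·Q(t=1) = 0.97×122 + 1.53×328 = 118.34 + 501.84 = 620.18
ΣP(t=0)·Q(t=1) = 1.21×122 + 1.74×328 = 147.62 + 570.72 = 718.34
Index = 620.18 / 718.34 × 100 = 86.3352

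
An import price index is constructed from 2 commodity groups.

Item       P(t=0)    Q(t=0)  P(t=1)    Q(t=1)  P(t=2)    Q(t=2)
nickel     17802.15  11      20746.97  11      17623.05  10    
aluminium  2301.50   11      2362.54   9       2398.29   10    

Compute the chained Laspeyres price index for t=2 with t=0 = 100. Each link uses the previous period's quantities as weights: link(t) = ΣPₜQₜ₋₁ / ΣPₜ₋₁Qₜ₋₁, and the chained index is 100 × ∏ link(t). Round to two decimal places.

Link t=0→t=1:
ΣP(t=1)Q(t=0) = 20746.97×11 + 2362.54×11 = 228216.67 + 25987.94 = 254204.61
ΣP(t=0)Q(t=0) = 17802.15×11 + 2301.50×11 = 195823.65 + 25316.5 = 221140.15
link = 254204.61/221140.15 = 1.149518
Link t=1→t=2:
ΣP(t=2)Q(t=1) = 17623.05×11 + 2398.29×9 = 193853.55 + 21584.61 = 215438.16
ΣP(t=1)Q(t=1) = 20746.97×11 + 2362.54×9 = 228216.67 + 21262.86 = 249479.53
link = 215438.16/249479.53 = 0.863550
Chained index = 100 × 1.149518 × 0.863550 = 99.2667

99.27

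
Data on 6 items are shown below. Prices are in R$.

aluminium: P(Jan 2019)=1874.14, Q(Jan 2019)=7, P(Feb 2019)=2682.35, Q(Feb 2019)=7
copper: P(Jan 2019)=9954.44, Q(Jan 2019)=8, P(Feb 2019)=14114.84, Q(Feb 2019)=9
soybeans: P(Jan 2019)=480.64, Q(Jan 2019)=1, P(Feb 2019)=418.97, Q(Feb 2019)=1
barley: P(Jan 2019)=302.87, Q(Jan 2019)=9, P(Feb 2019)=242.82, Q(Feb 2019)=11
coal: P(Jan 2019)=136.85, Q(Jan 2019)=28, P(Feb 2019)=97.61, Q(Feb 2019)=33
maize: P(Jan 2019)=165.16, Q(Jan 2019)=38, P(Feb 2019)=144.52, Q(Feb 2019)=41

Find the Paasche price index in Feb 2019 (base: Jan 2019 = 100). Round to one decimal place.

134.2

Paasche price index uses current-period quantities as weights.
ΣP(Feb 2019)·Q(Feb 2019) = 2682.35×7 + 14114.84×9 + 418.97×1 + 242.82×11 + 97.61×33 + 144.52×41 = 18776.45 + 127033.56 + 418.97 + 2671.02 + 3221.13 + 5925.32 = 158046.45
ΣP(Jan 2019)·Q(Feb 2019) = 1874.14×7 + 9954.44×9 + 480.64×1 + 302.87×11 + 136.85×33 + 165.16×41 = 13118.98 + 89589.96 + 480.64 + 3331.57 + 4516.05 + 6771.56 = 117808.76
Index = 158046.45 / 117808.76 × 100 = 134.1551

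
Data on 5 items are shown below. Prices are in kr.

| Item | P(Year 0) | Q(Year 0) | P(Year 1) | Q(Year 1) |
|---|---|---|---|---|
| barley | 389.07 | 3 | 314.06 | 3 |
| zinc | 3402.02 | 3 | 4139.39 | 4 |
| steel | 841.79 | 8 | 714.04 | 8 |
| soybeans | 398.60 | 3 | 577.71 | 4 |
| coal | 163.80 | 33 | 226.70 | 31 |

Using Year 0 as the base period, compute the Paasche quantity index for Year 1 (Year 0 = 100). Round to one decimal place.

Paasche quantity index uses current-period prices as weights.
ΣP(Year 1)·Q(Year 1) = 314.06×3 + 4139.39×4 + 714.04×8 + 577.71×4 + 226.70×31 = 942.18 + 16557.56 + 5712.32 + 2310.84 + 7027.7 = 32550.6
ΣP(Year 1)·Q(Year 0) = 314.06×3 + 4139.39×3 + 714.04×8 + 577.71×3 + 226.70×33 = 942.18 + 12418.17 + 5712.32 + 1733.13 + 7481.1 = 28286.9
Index = 32550.6 / 28286.9 × 100 = 115.0731

115.1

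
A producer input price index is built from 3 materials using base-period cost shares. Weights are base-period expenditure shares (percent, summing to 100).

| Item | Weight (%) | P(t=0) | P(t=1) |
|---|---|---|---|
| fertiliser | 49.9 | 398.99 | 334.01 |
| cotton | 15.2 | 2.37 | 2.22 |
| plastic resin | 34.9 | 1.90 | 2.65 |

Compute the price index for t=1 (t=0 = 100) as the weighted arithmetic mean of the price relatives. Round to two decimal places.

fertiliser: 49.9 × (334.01/398.99) = 49.9 × 0.837139 = 41.7732
cotton: 15.2 × (2.22/2.37) = 15.2 × 0.936709 = 14.2380
plastic resin: 34.9 × (2.65/1.90) = 34.9 × 1.394737 = 48.6763
Index = Σ wᵢ·(p₁ᵢ/p₀ᵢ) = 41.7732 + 14.2380 + 48.6763 = 104.6875

104.69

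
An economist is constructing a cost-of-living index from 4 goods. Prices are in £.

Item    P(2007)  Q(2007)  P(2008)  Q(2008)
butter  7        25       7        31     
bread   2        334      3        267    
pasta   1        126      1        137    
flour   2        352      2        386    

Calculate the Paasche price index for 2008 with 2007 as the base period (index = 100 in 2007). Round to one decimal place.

Paasche price index uses current-period quantities as weights.
ΣP(2008)·Q(2008) = 7×31 + 3×267 + 1×137 + 2×386 = 217 + 801 + 137 + 772 = 1927
ΣP(2007)·Q(2008) = 7×31 + 2×267 + 1×137 + 2×386 = 217 + 534 + 137 + 772 = 1660
Index = 1927 / 1660 × 100 = 116.0843

116.1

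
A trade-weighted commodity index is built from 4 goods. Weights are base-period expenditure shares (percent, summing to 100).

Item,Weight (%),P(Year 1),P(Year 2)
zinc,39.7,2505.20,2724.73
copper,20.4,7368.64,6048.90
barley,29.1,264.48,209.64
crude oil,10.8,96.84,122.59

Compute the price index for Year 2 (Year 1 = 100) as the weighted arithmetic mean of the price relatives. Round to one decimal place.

96.7

zinc: 39.7 × (2724.73/2505.20) = 39.7 × 1.087630 = 43.1789
copper: 20.4 × (6048.90/7368.64) = 20.4 × 0.820898 = 16.7463
barley: 29.1 × (209.64/264.48) = 29.1 × 0.792650 = 23.0661
crude oil: 10.8 × (122.59/96.84) = 10.8 × 1.265903 = 13.6717
Index = Σ wᵢ·(p₁ᵢ/p₀ᵢ) = 43.1789 + 16.7463 + 23.0661 + 13.6717 = 96.6631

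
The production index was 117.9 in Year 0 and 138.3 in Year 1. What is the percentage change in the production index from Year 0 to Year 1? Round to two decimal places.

Change = (138.3 − 117.9) / 117.9 × 100
       = 20.4 / 117.9 × 100 = 17.3028%

17.30%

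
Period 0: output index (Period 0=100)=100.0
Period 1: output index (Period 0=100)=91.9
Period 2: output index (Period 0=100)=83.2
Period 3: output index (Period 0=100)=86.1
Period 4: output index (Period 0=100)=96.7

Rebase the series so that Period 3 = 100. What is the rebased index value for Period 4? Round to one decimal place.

Rebased(Period 4) = 96.7 / 86.1 × 100 = 112.3113

112.3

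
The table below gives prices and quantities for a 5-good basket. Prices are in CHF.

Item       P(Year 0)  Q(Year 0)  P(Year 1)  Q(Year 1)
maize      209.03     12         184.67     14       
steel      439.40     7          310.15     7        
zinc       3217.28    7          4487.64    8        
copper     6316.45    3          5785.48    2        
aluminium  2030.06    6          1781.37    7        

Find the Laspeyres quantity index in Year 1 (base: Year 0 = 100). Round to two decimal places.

98.90

Laspeyres quantity index uses base-period prices as weights.
ΣP(Year 0)·Q(Year 1) = 209.03×14 + 439.40×7 + 3217.28×8 + 6316.45×2 + 2030.06×7 = 2926.42 + 3075.8 + 25738.24 + 12632.9 + 14210.42 = 58583.78
ΣP(Year 0)·Q(Year 0) = 209.03×12 + 439.40×7 + 3217.28×7 + 6316.45×3 + 2030.06×6 = 2508.36 + 3075.8 + 22520.96 + 18949.35 + 12180.36 = 59234.83
Index = 58583.78 / 59234.83 × 100 = 98.9009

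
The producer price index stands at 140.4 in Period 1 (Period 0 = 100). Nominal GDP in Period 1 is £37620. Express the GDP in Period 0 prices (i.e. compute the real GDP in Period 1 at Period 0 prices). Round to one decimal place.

26794.9

Real = Nominal ÷ (Index/100) = 37620 ÷ (140.4/100)
     = 37620 ÷ 1.404 = 26794.8718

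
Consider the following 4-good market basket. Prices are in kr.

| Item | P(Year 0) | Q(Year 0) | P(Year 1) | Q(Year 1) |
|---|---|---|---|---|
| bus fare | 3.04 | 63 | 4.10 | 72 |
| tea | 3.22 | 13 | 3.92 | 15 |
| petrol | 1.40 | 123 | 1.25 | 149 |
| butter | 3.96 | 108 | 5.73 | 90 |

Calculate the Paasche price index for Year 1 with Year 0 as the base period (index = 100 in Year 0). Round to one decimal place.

126.9

Paasche price index uses current-period quantities as weights.
ΣP(Year 1)·Q(Year 1) = 4.10×72 + 3.92×15 + 1.25×149 + 5.73×90 = 295.2 + 58.8 + 186.25 + 515.7 = 1055.95
ΣP(Year 0)·Q(Year 1) = 3.04×72 + 3.22×15 + 1.40×149 + 3.96×90 = 218.88 + 48.3 + 208.6 + 356.4 = 832.18
Index = 1055.95 / 832.18 × 100 = 126.8896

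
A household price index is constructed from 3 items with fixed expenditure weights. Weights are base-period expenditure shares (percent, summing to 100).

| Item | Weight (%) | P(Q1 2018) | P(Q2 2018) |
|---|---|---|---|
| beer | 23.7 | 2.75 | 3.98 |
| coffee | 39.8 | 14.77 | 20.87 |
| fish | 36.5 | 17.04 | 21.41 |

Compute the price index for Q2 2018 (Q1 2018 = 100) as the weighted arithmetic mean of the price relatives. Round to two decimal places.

136.40

beer: 23.7 × (3.98/2.75) = 23.7 × 1.447273 = 34.3004
coffee: 39.8 × (20.87/14.77) = 39.8 × 1.412999 = 56.2374
fish: 36.5 × (21.41/17.04) = 36.5 × 1.256455 = 45.8606
Index = Σ wᵢ·(p₁ᵢ/p₀ᵢ) = 34.3004 + 56.2374 + 45.8606 = 136.3984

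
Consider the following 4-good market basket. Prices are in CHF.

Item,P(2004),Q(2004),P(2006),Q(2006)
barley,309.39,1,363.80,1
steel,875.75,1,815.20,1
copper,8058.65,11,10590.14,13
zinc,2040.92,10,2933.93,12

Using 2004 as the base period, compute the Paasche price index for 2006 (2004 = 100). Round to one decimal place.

Paasche price index uses current-period quantities as weights.
ΣP(2006)·Q(2006) = 363.80×1 + 815.20×1 + 10590.14×13 + 2933.93×12 = 363.8 + 815.2 + 137671.82 + 35207.16 = 174057.98
ΣP(2004)·Q(2006) = 309.39×1 + 875.75×1 + 8058.65×13 + 2040.92×12 = 309.39 + 875.75 + 104762.45 + 24491.04 = 130438.63
Index = 174057.98 / 130438.63 × 100 = 133.4405

133.4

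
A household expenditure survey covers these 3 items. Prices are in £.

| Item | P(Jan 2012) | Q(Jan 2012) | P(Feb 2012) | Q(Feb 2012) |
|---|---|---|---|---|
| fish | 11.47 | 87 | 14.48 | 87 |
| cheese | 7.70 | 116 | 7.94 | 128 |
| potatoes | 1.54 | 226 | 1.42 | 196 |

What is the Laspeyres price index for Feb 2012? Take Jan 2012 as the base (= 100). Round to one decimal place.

Laspeyres price index uses base-period quantities as weights.
ΣP(Feb 2012)·Q(Jan 2012) = 14.48×87 + 7.94×116 + 1.42×226 = 1259.76 + 921.04 + 320.92 = 2501.72
ΣP(Jan 2012)·Q(Jan 2012) = 11.47×87 + 7.70×116 + 1.54×226 = 997.89 + 893.2 + 348.04 = 2239.13
Index = 2501.72 / 2239.13 × 100 = 111.7273

111.7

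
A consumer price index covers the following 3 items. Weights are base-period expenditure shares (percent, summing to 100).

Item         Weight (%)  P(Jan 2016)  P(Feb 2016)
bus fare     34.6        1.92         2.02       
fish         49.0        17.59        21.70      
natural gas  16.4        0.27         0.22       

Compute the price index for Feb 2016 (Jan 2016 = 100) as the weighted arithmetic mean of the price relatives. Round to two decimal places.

bus fare: 34.6 × (2.02/1.92) = 34.6 × 1.052083 = 36.4021
fish: 49.0 × (21.70/17.59) = 49.0 × 1.233655 = 60.4491
natural gas: 16.4 × (0.22/0.27) = 16.4 × 0.814815 = 13.3630
Index = Σ wᵢ·(p₁ᵢ/p₀ᵢ) = 36.4021 + 60.4491 + 13.3630 = 110.2142

110.21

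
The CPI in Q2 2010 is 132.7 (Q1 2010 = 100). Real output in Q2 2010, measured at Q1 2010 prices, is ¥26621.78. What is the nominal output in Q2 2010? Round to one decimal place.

35327.1

Nominal = Real × (Index/100) = 26621.78 × (132.7/100)
        = 26621.78 × 1.327 = 35327.1021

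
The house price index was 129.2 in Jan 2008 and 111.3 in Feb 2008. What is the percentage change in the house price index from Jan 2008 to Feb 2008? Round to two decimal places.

-13.85%

Change = (111.3 − 129.2) / 129.2 × 100
       = -17.9 / 129.2 × 100 = -13.8545%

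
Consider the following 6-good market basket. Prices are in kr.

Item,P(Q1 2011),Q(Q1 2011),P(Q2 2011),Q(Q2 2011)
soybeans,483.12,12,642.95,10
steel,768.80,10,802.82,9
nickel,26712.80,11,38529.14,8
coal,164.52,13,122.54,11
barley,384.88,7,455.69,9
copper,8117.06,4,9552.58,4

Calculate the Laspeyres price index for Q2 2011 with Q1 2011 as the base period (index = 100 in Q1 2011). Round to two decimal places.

140.02

Laspeyres price index uses base-period quantities as weights.
ΣP(Q2 2011)·Q(Q1 2011) = 642.95×12 + 802.82×10 + 38529.14×11 + 122.54×13 + 455.69×7 + 9552.58×4 = 7715.4 + 8028.2 + 423820.54 + 1593.02 + 3189.83 + 38210.32 = 482557.31
ΣP(Q1 2011)·Q(Q1 2011) = 483.12×12 + 768.80×10 + 26712.80×11 + 164.52×13 + 384.88×7 + 8117.06×4 = 5797.44 + 7688 + 293840.8 + 2138.76 + 2694.16 + 32468.24 = 344627.4
Index = 482557.31 / 344627.4 × 100 = 140.0229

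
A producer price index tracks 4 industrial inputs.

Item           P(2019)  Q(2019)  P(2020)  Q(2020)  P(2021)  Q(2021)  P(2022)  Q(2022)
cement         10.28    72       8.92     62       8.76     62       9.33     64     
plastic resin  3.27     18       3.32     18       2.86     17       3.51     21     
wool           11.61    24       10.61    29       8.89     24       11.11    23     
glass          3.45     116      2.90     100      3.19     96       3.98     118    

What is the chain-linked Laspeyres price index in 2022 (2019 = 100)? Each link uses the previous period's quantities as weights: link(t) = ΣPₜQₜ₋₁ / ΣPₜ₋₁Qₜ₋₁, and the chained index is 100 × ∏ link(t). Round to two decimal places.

Link 2019→2020:
ΣP(2020)Q(2019) = 8.92×72 + 3.32×18 + 10.61×24 + 2.90×116 = 642.24 + 59.76 + 254.64 + 336.4 = 1293.04
ΣP(2019)Q(2019) = 10.28×72 + 3.27×18 + 11.61×24 + 3.45×116 = 740.16 + 58.86 + 278.64 + 400.2 = 1477.86
link = 1293.04/1477.86 = 0.874941
Link 2020→2021:
ΣP(2021)Q(2020) = 8.76×62 + 2.86×18 + 8.89×29 + 3.19×100 = 543.12 + 51.48 + 257.81 + 319 = 1171.41
ΣP(2020)Q(2020) = 8.92×62 + 3.32×18 + 10.61×29 + 2.90×100 = 553.04 + 59.76 + 307.69 + 290 = 1210.49
link = 1171.41/1210.49 = 0.967716
Link 2021→2022:
ΣP(2022)Q(2021) = 9.33×62 + 3.51×17 + 11.11×24 + 3.98×96 = 578.46 + 59.67 + 266.64 + 382.08 = 1286.85
ΣP(2021)Q(2021) = 8.76×62 + 2.86×17 + 8.89×24 + 3.19×96 = 543.12 + 48.62 + 213.36 + 306.24 = 1111.34
link = 1286.85/1111.34 = 1.157926
Chained index = 100 × 0.874941 × 0.967716 × 1.157926 = 98.0409

98.04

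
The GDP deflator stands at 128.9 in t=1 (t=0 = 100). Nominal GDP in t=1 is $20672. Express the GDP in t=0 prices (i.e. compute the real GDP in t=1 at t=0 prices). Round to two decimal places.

16037.24

Real = Nominal ÷ (Index/100) = 20672 ÷ (128.9/100)
     = 20672 ÷ 1.289 = 16037.2382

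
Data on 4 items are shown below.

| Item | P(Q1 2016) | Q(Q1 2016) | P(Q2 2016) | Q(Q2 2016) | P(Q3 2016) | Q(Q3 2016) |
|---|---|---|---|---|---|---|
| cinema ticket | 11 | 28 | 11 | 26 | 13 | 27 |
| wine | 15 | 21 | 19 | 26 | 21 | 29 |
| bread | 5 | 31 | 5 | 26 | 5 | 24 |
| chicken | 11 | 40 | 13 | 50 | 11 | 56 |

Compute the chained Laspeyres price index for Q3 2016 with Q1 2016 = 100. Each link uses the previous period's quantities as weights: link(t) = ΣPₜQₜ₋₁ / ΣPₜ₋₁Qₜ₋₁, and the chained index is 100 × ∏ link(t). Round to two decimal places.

113.76

Link Q1 2016→Q2 2016:
ΣP(Q2 2016)Q(Q1 2016) = 11×28 + 19×21 + 5×31 + 13×40 = 308 + 399 + 155 + 520 = 1382
ΣP(Q1 2016)Q(Q1 2016) = 11×28 + 15×21 + 5×31 + 11×40 = 308 + 315 + 155 + 440 = 1218
link = 1382/1218 = 1.134647
Link Q2 2016→Q3 2016:
ΣP(Q3 2016)Q(Q2 2016) = 13×26 + 21×26 + 5×26 + 11×50 = 338 + 546 + 130 + 550 = 1564
ΣP(Q2 2016)Q(Q2 2016) = 11×26 + 19×26 + 5×26 + 13×50 = 286 + 494 + 130 + 650 = 1560
link = 1564/1560 = 1.002564
Chained index = 100 × 1.134647 × 1.002564 = 113.7556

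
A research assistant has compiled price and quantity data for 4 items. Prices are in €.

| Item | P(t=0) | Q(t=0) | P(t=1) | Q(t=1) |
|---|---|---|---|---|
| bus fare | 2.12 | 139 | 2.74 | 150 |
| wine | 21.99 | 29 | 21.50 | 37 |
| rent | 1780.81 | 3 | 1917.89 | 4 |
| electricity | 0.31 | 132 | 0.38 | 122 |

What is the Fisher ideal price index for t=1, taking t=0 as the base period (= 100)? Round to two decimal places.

107.71

Laspeyres component (base-period weights):
ΣP(t=1)Q(t=0) = 2.74×139 + 21.50×29 + 1917.89×3 + 0.38×132 = 380.86 + 623.5 + 5753.67 + 50.16 = 6808.19
ΣP(t=0)Q(t=0) = 2.12×139 + 21.99×29 + 1780.81×3 + 0.31×132 = 294.68 + 637.71 + 5342.43 + 40.92 = 6315.74
L = 6808.19 / 6315.74 × 100 = 107.7972
Paasche component (current-period weights):
ΣP(t=1)Q(t=1) = 2.74×150 + 21.50×37 + 1917.89×4 + 0.38×122 = 411 + 795.5 + 7671.56 + 46.36 = 8924.42
ΣP(t=0)Q(t=1) = 2.12×150 + 21.99×37 + 1780.81×4 + 0.31×122 = 318 + 813.63 + 7123.24 + 37.82 = 8292.69
P = 8924.42 / 8292.69 × 100 = 107.6179
Fisher = √(L × P) = √(107.7972 × 107.6179) = 107.7075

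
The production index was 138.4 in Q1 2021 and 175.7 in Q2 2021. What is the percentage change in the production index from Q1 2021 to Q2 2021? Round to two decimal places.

26.95%

Change = (175.7 − 138.4) / 138.4 × 100
       = 37.3 / 138.4 × 100 = 26.9509%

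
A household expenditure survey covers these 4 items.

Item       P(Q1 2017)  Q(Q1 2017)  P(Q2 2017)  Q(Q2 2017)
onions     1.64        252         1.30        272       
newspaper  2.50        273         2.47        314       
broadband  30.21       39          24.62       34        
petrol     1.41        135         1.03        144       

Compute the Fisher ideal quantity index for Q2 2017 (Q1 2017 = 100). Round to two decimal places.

100.26

Laspeyres component (base-period weights):
ΣP(Q1 2017)Q(Q2 2017) = 1.64×272 + 2.50×314 + 30.21×34 + 1.41×144 = 446.08 + 785 + 1027.14 + 203.04 = 2461.26
ΣP(Q1 2017)Q(Q1 2017) = 1.64×252 + 2.50×273 + 30.21×39 + 1.41×135 = 413.28 + 682.5 + 1178.19 + 190.35 = 2464.32
L = 2461.26 / 2464.32 × 100 = 99.8758
Paasche component (current-period weights):
ΣP(Q2 2017)Q(Q2 2017) = 1.30×272 + 2.47×314 + 24.62×34 + 1.03×144 = 353.6 + 775.58 + 837.08 + 148.32 = 2114.58
ΣP(Q2 2017)Q(Q1 2017) = 1.30×252 + 2.47×273 + 24.62×39 + 1.03×135 = 327.6 + 674.31 + 960.18 + 139.05 = 2101.14
P = 2114.58 / 2101.14 × 100 = 100.6397
Fisher = √(L × P) = √(99.8758 × 100.6397) = 100.2570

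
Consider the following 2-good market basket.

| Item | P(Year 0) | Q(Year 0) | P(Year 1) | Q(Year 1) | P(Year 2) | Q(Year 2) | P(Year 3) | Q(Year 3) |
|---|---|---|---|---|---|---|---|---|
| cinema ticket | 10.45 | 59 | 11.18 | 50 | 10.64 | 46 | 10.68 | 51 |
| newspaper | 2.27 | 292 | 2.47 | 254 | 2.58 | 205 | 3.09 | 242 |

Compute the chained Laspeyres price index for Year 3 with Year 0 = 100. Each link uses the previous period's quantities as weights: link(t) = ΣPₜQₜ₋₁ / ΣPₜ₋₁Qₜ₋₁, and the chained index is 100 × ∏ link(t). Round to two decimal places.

119.30

Link Year 0→Year 1:
ΣP(Year 1)Q(Year 0) = 11.18×59 + 2.47×292 = 659.62 + 721.24 = 1380.86
ΣP(Year 0)Q(Year 0) = 10.45×59 + 2.27×292 = 616.55 + 662.84 = 1279.39
link = 1380.86/1279.39 = 1.079311
Link Year 1→Year 2:
ΣP(Year 2)Q(Year 1) = 10.64×50 + 2.58×254 = 532 + 655.32 = 1187.32
ΣP(Year 1)Q(Year 1) = 11.18×50 + 2.47×254 = 559 + 627.38 = 1186.38
link = 1187.32/1186.38 = 1.000792
Link Year 2→Year 3:
ΣP(Year 3)Q(Year 2) = 10.68×46 + 3.09×205 = 491.28 + 633.45 = 1124.73
ΣP(Year 2)Q(Year 2) = 10.64×46 + 2.58×205 = 489.44 + 528.9 = 1018.34
link = 1124.73/1018.34 = 1.104474
Chained index = 100 × 1.079311 × 1.000792 × 1.104474 = 119.3016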